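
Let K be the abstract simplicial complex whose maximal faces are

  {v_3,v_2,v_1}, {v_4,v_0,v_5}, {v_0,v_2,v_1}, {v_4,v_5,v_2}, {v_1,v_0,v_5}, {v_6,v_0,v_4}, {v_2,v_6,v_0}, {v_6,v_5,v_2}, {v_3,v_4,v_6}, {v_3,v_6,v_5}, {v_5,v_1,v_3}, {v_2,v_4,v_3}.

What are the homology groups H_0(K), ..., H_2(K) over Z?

We work with the vertex ordering v_0 < v_1 < v_2 < v_3 < v_4 < v_5 < v_6. The simplices of K, each written with vertices in increasing order, are:

  0-simplices (7): [v_0], [v_1], [v_2], [v_3], [v_4], [v_5], [v_6]
  1-simplices (18): (18 of them)
  2-simplices (12): (12 of them)

so the chain groups are C_0 ≅ Z^7, C_1 ≅ Z^18, C_2 ≅ Z^12.

Boundary ∂_1: C_1 → C_0 maps an edge to its endpoints' difference, ∂[p,q] = q − p.
As a 7×18 matrix over Z this has rank 6, with invariant factors (1,1,1,1,1,1).

∂_2: C_2 → C_1 maps a triangle to the signed sum of its edges. For instance
  ∂[v_0,v_4,v_6] = [v_4,v_6] − [v_0,v_6] + [v_0,v_4],
  ∂[v_2,v_4,v_5] = [v_4,v_5] − [v_2,v_5] + [v_2,v_4].
As a 18×12 matrix over Z this has rank 12, with invariant factors (1,1,1,1,1,1,1,1,1,1,1,2).

Now H_k = ker ∂_k / im ∂_{k+1}, so:

  H_0: rank C_0 − rank ∂_1 = 7 − 6 = 1, and the invariant factors of ∂_1 are all 1, so H_0 ≅ Z.
  H_1: rank ker ∂_1 − rank ∂_2 = (18 − 6) − 12 = 0, and ∂_2 has invariant factor 2 > 1, so H_1 ≅ Z/2.
  H_2: rank ker ∂_2 − rank ∂_3 = (12 − 12) − 0 = 0, and there is no ∂_3, so H_2 ≅ 0.

H_0 = Z,  H_1 = Z/2,  H_2 = 0.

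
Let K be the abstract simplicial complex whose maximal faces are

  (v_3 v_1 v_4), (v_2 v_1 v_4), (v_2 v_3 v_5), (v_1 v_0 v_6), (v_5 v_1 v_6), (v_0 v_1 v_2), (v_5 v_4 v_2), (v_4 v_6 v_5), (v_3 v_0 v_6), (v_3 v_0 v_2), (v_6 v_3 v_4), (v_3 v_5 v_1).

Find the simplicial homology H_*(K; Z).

H_0 = Z,  H_1 = Z/2,  H_2 = 0.

We work with the vertex ordering v_0 < v_1 < v_2 < v_3 < v_4 < v_5 < v_6. The simplices of K, each written with vertices in increasing order, are:

  0-simplices (7): [v_0], [v_1], [v_2], [v_3], [v_4], [v_5], [v_6]
  1-simplices (18): (18 of them)
  2-simplices (12): (12 of them)

Hence C_0 ≅ Z^7, C_1 ≅ Z^18, C_2 ≅ Z^12.

The boundary map ∂_1: C_1 → C_0 maps an edge to its endpoints' difference, ∂[p,q] = q − p. For instance
  ∂[v_3,v_4] = [v_4] − [v_3].
This gives a 7×18 integer matrix of rank 6; reducing to Smith normal form yields diagonal entries (1,1,1,1,1,1).

∂_2: C_2 → C_1 maps a triangle to the signed sum of its edges. For instance
  ∂[v_2,v_3,v_5] = [v_3,v_5] − [v_2,v_5] + [v_2,v_3],
  ∂[v_0,v_3,v_6] = [v_3,v_6] − [v_0,v_6] + [v_0,v_3].
As a 18×12 matrix over Z this has rank 12, with invariant factors (1,1,1,1,1,1,1,1,1,1,1,2).

Reading off H_k = ker ∂_k / im ∂_{k+1}:

  H_0: rank C_0 − rank ∂_1 = 7 − 6 = 1, and the invariant factors of ∂_1 are all 1, so H_0 = Z.
  H_1: rank ker ∂_1 − rank ∂_2 = (18 − 6) − 12 = 0, and ∂_2 has invariant factor 2 > 1, so H_1 = Z/2.
  H_2: rank ker ∂_2 − rank ∂_3 = (12 − 12) − 0 = 0, and there is no ∂_3, so H_2 = 0.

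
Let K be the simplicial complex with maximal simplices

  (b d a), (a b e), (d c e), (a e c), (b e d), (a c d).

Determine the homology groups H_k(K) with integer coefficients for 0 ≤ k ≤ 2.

H_0 = Z,  H_1 = 0,  H_2 = Z.

We work with the vertex ordering a < b < c < d < e. The simplices of K, each written with vertices in increasing order, are:

  0-simplices (5): a, b, c, d, e
  1-simplices (9): ab, ac, ad, ae, bd, be, cd, ce, de
  2-simplices (6): abd, abe, acd, ace, bde, cde

Hence C_0 ≅ Z^5, C_1 ≅ Z^9, C_2 ≅ Z^6.

Boundary ∂_1: C_1 → C_0 sends each edge [p,q] (with p < q) to q − p.
The 5×9 boundary matrix has rank 4 and Smith normal form diag(1,1,1,1).

Boundary ∂_2: C_2 → C_1 acts by ∂[p,q,r] = [q,r] − [p,r] + [p,q]. For instance
  ∂acd = cd − ad + ac,
  ∂bde = de − be + bd.
The 9×6 boundary matrix has rank 5 and Smith normal form diag(1,1,1,1,1).

Computing H_k = (kernel of ∂_k) / (image of ∂_{k+1}):

  H_0: rank C_0 − rank ∂_1 = 5 − 4 = 1, and the invariant factors of ∂_1 are all 1, so H_0 ≅ Z.
  H_1: rank ker ∂_1 − rank ∂_2 = (9 − 4) − 5 = 0, and the invariant factors of ∂_2 are all 1, so H_1 ≅ 0.
  H_2: rank ker ∂_2 − rank ∂_3 = (6 − 5) − 0 = 1, and there is no ∂_3, so H_2 ≅ Z.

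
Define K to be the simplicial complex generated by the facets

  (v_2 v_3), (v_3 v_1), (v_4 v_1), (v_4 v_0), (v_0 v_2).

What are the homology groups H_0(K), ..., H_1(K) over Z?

Order the vertices as v_0 < v_1 < v_2 < v_3 < v_4. Listing each simplex with vertices in this order, K has dimension 1 with simplices:

  0-simplices (5): [v_0], [v_1], [v_2], [v_3], [v_4]
  1-simplices (5): [v_0,v_2], [v_0,v_4], [v_1,v_3], [v_1,v_4], [v_2,v_3]

so the chain groups are C_0 ≅ Z^5, C_1 ≅ Z^5.

∂_1: C_1 → C_0 maps an edge to its endpoints' difference, ∂[p,q] = q − p.
As a 5×5 matrix over Z this has rank 4, with invariant factors (1,1,1,1).

Reading off H_k = ker ∂_k / im ∂_{k+1}:

  H_0: rank C_0 − rank ∂_1 = 5 − 4 = 1, and the invariant factors of ∂_1 are all 1, so H_0 ≅ Z.
  H_1: rank ker ∂_1 − rank ∂_2 = (5 − 4) − 0 = 1, and there is no ∂_2, so H_1 ≅ Z.

H_0 ≅ Z,  H_1 ≅ Z.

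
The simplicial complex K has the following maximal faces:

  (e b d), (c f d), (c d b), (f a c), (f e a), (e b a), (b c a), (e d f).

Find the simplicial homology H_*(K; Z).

We work with the vertex ordering a < b < c < d < e < f. The simplices of K, each written with vertices in increasing order, are:

  0-simplices (6): a, b, c, d, e, f
  1-simplices (12): ab, ac, ae, af, bc, bd, be, cd, cf, de, df, ef
  2-simplices (8): abc, abe, acf, aef, bcd, bde, cdf, def

giving chain groups C_0 ≅ Z^6, C_1 ≅ Z^12, C_2 ≅ Z^8.

The boundary map ∂_1: C_1 → C_0 sends each edge [p,q] (with p < q) to q − p.
The resulting 6×12 matrix has rank 5, and its Smith normal form has invariant factors (1,1,1,1,1).

Boundary ∂_2: C_2 → C_1 maps a triangle to the signed sum of its edges. For instance
  ∂abe = be − ae + ab,
  ∂def = ef − df + de.
This gives a 12×8 integer matrix of rank 7; reducing to Smith normal form yields diagonal entries (1,1,1,1,1,1,1).

From H_k ≅ ker(∂_k) / im(∂_{k+1}) we obtain:

  H_0: rank C_0 − rank ∂_1 = 6 − 5 = 1, and the invariant factors of ∂_1 are all 1, so H_0 ≅ Z.
  H_1: rank ker ∂_1 − rank ∂_2 = (12 − 5) − 7 = 0, and the invariant factors of ∂_2 are all 1, so H_1 ≅ 0.
  H_2: rank ker ∂_2 − rank ∂_3 = (8 − 7) − 0 = 1, and there is no ∂_3, so H_2 ≅ Z.

(K is a triangulation of the 2-sphere S^2.)

H_0 = Z,  H_1 = 0,  H_2 = Z.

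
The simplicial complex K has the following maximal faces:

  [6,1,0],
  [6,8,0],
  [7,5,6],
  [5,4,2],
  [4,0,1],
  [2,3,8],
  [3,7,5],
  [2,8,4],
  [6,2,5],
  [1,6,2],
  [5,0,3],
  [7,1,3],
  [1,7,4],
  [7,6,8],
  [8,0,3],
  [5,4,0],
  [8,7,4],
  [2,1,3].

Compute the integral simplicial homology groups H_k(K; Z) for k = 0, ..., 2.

H_0 = Z,  H_1 = Z^2,  H_2 = Z.

Order the vertices as 0 < 1 < 2 < 3 < 4 < 5 < 6 < 7 < 8. Listing each simplex with vertices in this order, K has dimension 2 with simplices:

  0-simplices (9): [0], [1], [2], [3], [4], [5], [6], [7], [8]
  1-simplices (27): (27 of them)
  2-simplices (18): [0,1,4], [0,1,6], [0,3,5], [0,3,8], [0,4,5], [0,6,8], [1,2,3], [1,2,6], [1,3,7], [1,4,7], [2,3,8], [2,4,5], [2,4,8], [2,5,6], [3,5,7], [4,7,8], [5,6,7], [6,7,8]

so the chain groups are C_0 ≅ Z^9, C_1 ≅ Z^27, C_2 ≅ Z^18.

∂_1: C_1 → C_0 sends each edge [p,q] (with p < q) to q − p.
As a 9×27 matrix over Z this has rank 8, with invariant factors (1,1,1,1,1,1,1,1).

∂_2: C_2 → C_1 acts by ∂[p,q,r] = [q,r] − [p,r] + [p,q]. For instance
  ∂[6,7,8] = [7,8] − [6,8] + [6,7],
  ∂[2,4,8] = [4,8] − [2,8] + [2,4].
As a 27×18 matrix over Z this has rank 17, with invariant factors (1,1,1,1,1,1,1,1,1,1,1,1,1,1,1,1,1).

Computing H_k = (kernel of ∂_k) / (image of ∂_{k+1}):

  H_0: rank C_0 − rank ∂_1 = 9 − 8 = 1, and the invariant factors of ∂_1 are all 1, so H_0 ≅ Z.
  H_1: rank ker ∂_1 − rank ∂_2 = (27 − 8) − 17 = 2, and the invariant factors of ∂_2 are all 1, so H_1 ≅ Z^2.
  H_2: rank ker ∂_2 − rank ∂_3 = (18 − 17) − 0 = 1, and there is no ∂_3, so H_2 ≅ Z.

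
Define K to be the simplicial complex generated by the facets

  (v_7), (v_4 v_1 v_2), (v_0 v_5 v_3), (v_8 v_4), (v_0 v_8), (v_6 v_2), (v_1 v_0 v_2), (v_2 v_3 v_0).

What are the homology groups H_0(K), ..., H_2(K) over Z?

H_0 ≅ Z^2,  H_1 ≅ Z,  H_2 = 0.

We work with the vertex ordering v_0 < v_1 < v_2 < v_3 < v_4 < v_5 < v_6 < v_7 < v_8. The simplices of K, each written with vertices in increasing order, are:

  0-simplices (9): [v_0], [v_1], [v_2], [v_3], [v_4], [v_5], [v_6], [v_7], [v_8]
  1-simplices (12): [v_0,v_1], [v_0,v_2], [v_0,v_3], [v_0,v_5], [v_0,v_8], [v_1,v_2], [v_1,v_4], [v_2,v_3], [v_2,v_4], [v_2,v_6], [v_3,v_5], [v_4,v_8]
  2-simplices (4): [v_0,v_1,v_2], [v_0,v_2,v_3], [v_0,v_3,v_5], [v_1,v_2,v_4]

giving chain groups C_0 ≅ Z^9, C_1 ≅ Z^12, C_2 ≅ Z^4.

Boundary ∂_1: C_1 → C_0 maps an edge to its endpoints' difference, ∂[p,q] = q − p. For instance
  ∂[v_0,v_1] = [v_1] − [v_0].
The resulting 9×12 matrix has rank 7, and its Smith normal form has invariant factors (1,1,1,1,1,1,1).

∂_2: C_2 → C_1 maps a triangle to the signed sum of its edges. For instance
  ∂[v_1,v_2,v_4] = [v_2,v_4] − [v_1,v_4] + [v_1,v_2],
  ∂[v_0,v_3,v_5] = [v_3,v_5] − [v_0,v_5] + [v_0,v_3].
The 12×4 boundary matrix has rank 4 and Smith normal form diag(1,1,1,1).

Computing H_k = (kernel of ∂_k) / (image of ∂_{k+1}):

  H_0: rank C_0 − rank ∂_1 = 9 − 7 = 2, and the invariant factors of ∂_1 are all 1, so H_0 = Z^2.
  H_1: rank ker ∂_1 − rank ∂_2 = (12 − 7) − 4 = 1, and the invariant factors of ∂_2 are all 1, so H_1 = Z.
  H_2: rank ker ∂_2 − rank ∂_3 = (4 − 4) − 0 = 0, and there is no ∂_3, so H_2 = 0.

As a check, the Euler characteristic is 9 − 12 + 4 = 1, which agrees with 2 − 1 + 0 = 1.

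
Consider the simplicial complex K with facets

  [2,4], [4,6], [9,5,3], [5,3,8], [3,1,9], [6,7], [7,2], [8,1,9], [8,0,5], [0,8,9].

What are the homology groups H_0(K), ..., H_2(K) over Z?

Order the vertices as 0 < 1 < 2 < 3 < 4 < 5 < 6 < 7 < 8 < 9. Listing each simplex with vertices in this order, K has dimension 2 with simplices:

  0-simplices (10): [0], [1], [2], [3], [4], [5], [6], [7], [8], [9]
  1-simplices (16): [0,5], [0,8], [0,9], [1,3], [1,8], [1,9], [2,4], [2,7], [3,5], [3,8], [3,9], [4,6], [5,8], [5,9], [6,7], [8,9]
  2-simplices (6): [0,5,8], [0,8,9], [1,3,9], [1,8,9], [3,5,8], [3,5,9]

Hence C_0 ≅ Z^10, C_1 ≅ Z^16, C_2 ≅ Z^6.

The boundary map ∂_1: C_1 → C_0 maps an edge to its endpoints' difference, ∂[p,q] = q − p. For instance
  ∂[3,8] = [8] − [3].
The resulting 10×16 matrix has rank 8, and its Smith normal form has invariant factors (1,1,1,1,1,1,1,1).

∂_2: C_2 → C_1 acts by ∂[p,q,r] = [q,r] − [p,r] + [p,q]. For instance
  ∂[0,8,9] = [8,9] − [0,9] + [0,8],
  ∂[3,5,9] = [5,9] − [3,9] + [3,5].
This gives a 16×6 integer matrix of rank 6; reducing to Smith normal form yields diagonal entries (1,1,1,1,1,1).

Now H_k = ker ∂_k / im ∂_{k+1}, so:

  H_0: rank C_0 − rank ∂_1 = 10 − 8 = 2, and the invariant factors of ∂_1 are all 1, so H_0 ≅ Z^2.
  H_1: rank ker ∂_1 − rank ∂_2 = (16 − 8) − 6 = 2, and the invariant factors of ∂_2 are all 1, so H_1 ≅ Z^2.
  H_2: rank ker ∂_2 − rank ∂_3 = (6 − 6) − 0 = 0, and there is no ∂_3, so H_2 ≅ 0.

H_0 ≅ Z^2,  H_1 ≅ Z^2,  H_2 = 0.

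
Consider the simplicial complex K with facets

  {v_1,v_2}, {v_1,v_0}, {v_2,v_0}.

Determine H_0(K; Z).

H_0 ≅ Z.

We work with the vertex ordering v_0 < v_1 < v_2. The simplices of K, each written with vertices in increasing order, are:

  0-simplices (3): [v_0], [v_1], [v_2]
  1-simplices (3): [v_0,v_1], [v_0,v_2], [v_1,v_2]

so the chain groups are C_0 ≅ Z^3, C_1 ≅ Z^3.

Boundary ∂_1: C_1 → C_0 sends each edge [p,q] (with p < q) to q − p. For instance
  ∂[v_1,v_2] = [v_2] − [v_1].
This gives a 3×3 integer matrix of rank 2; reducing to Smith normal form yields diagonal entries (1,1).

Now H_k = ker ∂_k / im ∂_{k+1}, so:

  H_0: rank C_0 − rank ∂_1 = 3 − 2 = 1, and the invariant factors of ∂_1 are all 1, so H_0 = Z.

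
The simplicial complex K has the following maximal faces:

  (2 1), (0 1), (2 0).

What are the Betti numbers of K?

We work with the vertex ordering 0 < 1 < 2. The simplices of K, each written with vertices in increasing order, are:

  0-simplices (3): [0], [1], [2]
  1-simplices (3): [0,1], [0,2], [1,2]

so the chain groups are C_0 ≅ Z^3, C_1 ≅ Z^3.

Boundary ∂_1: C_1 → C_0 sends each edge [p,q] (with p < q) to q − p. For instance
  ∂[0,2] = [2] − [0].
The resulting 3×3 matrix has rank 2, and its Smith normal form has invariant factors (1,1).

From H_k ≅ ker(∂_k) / im(∂_{k+1}) we obtain:

  H_0: rank C_0 − rank ∂_1 = 3 − 2 = 1, and the invariant factors of ∂_1 are all 1, so H_0 ≅ Z.
  H_1: rank ker ∂_1 − rank ∂_2 = (3 − 2) − 0 = 1, and there is no ∂_2, so H_1 ≅ Z.

Hence the Betti numbers are b_0 = 1, b_1 = 1.

b_0 = 1, b_1 = 1.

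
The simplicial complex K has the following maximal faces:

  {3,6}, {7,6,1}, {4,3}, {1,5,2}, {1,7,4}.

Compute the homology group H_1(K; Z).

H_1 = Z.

Fix the vertex order 1 < 2 < 3 < 4 < 5 < 6 < 7 and write every simplex with vertices in increasing order. Then dim K = 2 and the simplices of K are:

  0-simplices (7): [1], [2], [3], [4], [5], [6], [7]
  1-simplices (10): [1,2], [1,4], [1,5], [1,6], [1,7], [2,5], [3,4], [3,6], [4,7], [6,7]
  2-simplices (3): [1,2,5], [1,4,7], [1,6,7]

giving chain groups C_0 ≅ Z^7, C_1 ≅ Z^10, C_2 ≅ Z^3.

The boundary map ∂_1: C_1 → C_0 sends each edge [p,q] (with p < q) to q − p. For instance
  ∂[3,4] = [4] − [3].
This gives a 7×10 integer matrix of rank 6; reducing to Smith normal form yields diagonal entries (1,1,1,1,1,1).

The boundary map ∂_2: C_2 → C_1 acts by ∂[p,q,r] = [q,r] − [p,r] + [p,q]. For instance
  ∂[1,2,5] = [2,5] − [1,5] + [1,2],
  ∂[1,6,7] = [6,7] − [1,7] + [1,6].
The 10×3 boundary matrix has rank 3 and Smith normal form diag(1,1,1).

Now H_k = ker ∂_k / im ∂_{k+1}, so:

  H_1: rank ker ∂_1 − rank ∂_2 = (10 − 6) − 3 = 1, and the invariant factors of ∂_2 are all 1, so H_1 ≅ Z.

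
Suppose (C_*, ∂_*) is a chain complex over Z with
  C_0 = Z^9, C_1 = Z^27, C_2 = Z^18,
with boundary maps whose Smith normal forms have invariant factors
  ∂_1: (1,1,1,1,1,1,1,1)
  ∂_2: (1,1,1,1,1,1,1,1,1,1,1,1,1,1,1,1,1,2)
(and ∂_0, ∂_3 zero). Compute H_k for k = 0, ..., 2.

H_0: b_0 = 9 − 0 − 8 = 1; torsion from ∂_1 factors > 1: none. So H_0 = Z.
H_1: b_1 = 27 − 8 − 18 = 1; torsion from ∂_2 factors > 1: [2]. So H_1 = Z ⊕ Z/2Z.
H_2: b_2 = 18 − 18 − 0 = 0; torsion from ∂_3 factors > 1: none. So H_2 = 0.

H_0 = Z,  H_1 = Z ⊕ Z/2Z,  H_2 = 0.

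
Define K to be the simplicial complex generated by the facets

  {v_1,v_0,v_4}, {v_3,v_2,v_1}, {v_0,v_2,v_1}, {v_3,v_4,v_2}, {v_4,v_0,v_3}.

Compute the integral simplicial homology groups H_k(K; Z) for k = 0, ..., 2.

H_0 = Z,  H_1 = Z,  H_2 = 0.

Take the total order v_0 < v_1 < v_2 < v_3 < v_4 on the vertex set. Then K (dimension 2) consists of the simplices:

  0-simplices (5): [v_0], [v_1], [v_2], [v_3], [v_4]
  1-simplices (10): [v_0,v_1], [v_0,v_2], [v_0,v_3], [v_0,v_4], [v_1,v_2], [v_1,v_3], [v_1,v_4], [v_2,v_3], [v_2,v_4], [v_3,v_4]
  2-simplices (5): [v_0,v_1,v_2], [v_0,v_1,v_4], [v_0,v_3,v_4], [v_1,v_2,v_3], [v_2,v_3,v_4]

Hence C_0 ≅ Z^5, C_1 ≅ Z^10, C_2 ≅ Z^5.

Boundary ∂_1: C_1 → C_0 is given by ∂[p,q] = [q] − [p]. For instance
  ∂[v_0,v_4] = [v_4] − [v_0].
The resulting 5×10 matrix has rank 4, and its Smith normal form has invariant factors (1,1,1,1).

The boundary map ∂_2: C_2 → C_1 acts by ∂[p,q,r] = [q,r] − [p,r] + [p,q]. For instance
  ∂[v_0,v_1,v_4] = [v_1,v_4] − [v_0,v_4] + [v_0,v_1],
  ∂[v_0,v_1,v_2] = [v_1,v_2] − [v_0,v_2] + [v_0,v_1].
As a 10×5 matrix over Z this has rank 5, with invariant factors (1,1,1,1,1).

Now H_k = ker ∂_k / im ∂_{k+1}, so:

  H_0: rank C_0 − rank ∂_1 = 5 − 4 = 1, and the invariant factors of ∂_1 are all 1, so H_0 = Z.
  H_1: rank ker ∂_1 − rank ∂_2 = (10 − 4) − 5 = 1, and the invariant factors of ∂_2 are all 1, so H_1 = Z.
  H_2: rank ker ∂_2 − rank ∂_3 = (5 − 5) − 0 = 0, and there is no ∂_3, so H_2 = 0.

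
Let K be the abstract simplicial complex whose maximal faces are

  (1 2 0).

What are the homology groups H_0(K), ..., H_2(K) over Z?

H_0 = Z,  H_1 = 0,  H_2 = 0.

Take the total order 0 < 1 < 2 on the vertex set. Then K (dimension 2) consists of the simplices:

  0-simplices (3): [0], [1], [2]
  1-simplices (3): [0,1], [0,2], [1,2]
  2-simplices (1): [0,1,2]

so the chain groups are C_0 ≅ Z^3, C_1 ≅ Z^3, C_2 ≅ Z^1.

The boundary map ∂_1: C_1 → C_0 sends each edge [p,q] (with p < q) to q − p.
This gives a 3×3 integer matrix of rank 2; reducing to Smith normal form yields diagonal entries (1,1).

Boundary ∂_2: C_2 → C_1 sends each 2-simplex [p,q,r] to [q,r] − [p,r] + [p,q]. For instance
  ∂[0,1,2] = [1,2] − [0,2] + [0,1].
The resulting 3×1 matrix has rank 1, and its Smith normal form has invariant factors (1).

Computing H_k = (kernel of ∂_k) / (image of ∂_{k+1}):

  H_0: rank C_0 − rank ∂_1 = 3 − 2 = 1, and the invariant factors of ∂_1 are all 1, so H_0 ≅ Z.
  H_1: rank ker ∂_1 − rank ∂_2 = (3 − 2) − 1 = 0, and the invariant factors of ∂_2 are all 1, so H_1 ≅ 0.
  H_2: rank ker ∂_2 − rank ∂_3 = (1 − 1) − 0 = 0, and there is no ∂_3, so H_2 ≅ 0.

As a check, the Euler characteristic is 3 − 3 + 1 = 1, which agrees with 1 − 0 + 0 = 1.
(K is a triangulation of the 2-simplex.)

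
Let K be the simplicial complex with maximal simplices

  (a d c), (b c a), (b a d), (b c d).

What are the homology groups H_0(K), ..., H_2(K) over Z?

We work with the vertex ordering a < b < c < d. The simplices of K, each written with vertices in increasing order, are:

  0-simplices (4): a, b, c, d
  1-simplices (6): ab, ac, ad, bc, bd, cd
  2-simplices (4): abc, abd, acd, bcd

Hence C_0 ≅ Z^4, C_1 ≅ Z^6, C_2 ≅ Z^4.

Boundary ∂_1: C_1 → C_0 maps an edge to its endpoints' difference, ∂[p,q] = q − p. For instance
  ∂bd = d − b.
The resulting 4×6 matrix has rank 3, and its Smith normal form has invariant factors (1,1,1).

∂_2: C_2 → C_1 acts by ∂[p,q,r] = [q,r] − [p,r] + [p,q]. For instance
  ∂acd = cd − ad + ac,
  ∂abc = bc − ac + ab.
The resulting 6×4 matrix has rank 3, and its Smith normal form has invariant factors (1,1,1).

Reading off H_k = ker ∂_k / im ∂_{k+1}:

  H_0: rank C_0 − rank ∂_1 = 4 − 3 = 1, and the invariant factors of ∂_1 are all 1, so H_0 ≅ Z.
  H_1: rank ker ∂_1 − rank ∂_2 = (6 − 3) − 3 = 0, and the invariant factors of ∂_2 are all 1, so H_1 ≅ 0.
  H_2: rank ker ∂_2 − rank ∂_3 = (4 − 3) − 0 = 1, and there is no ∂_3, so H_2 ≅ Z.

H_0 ≅ Z,  H_1 = 0,  H_2 ≅ Z.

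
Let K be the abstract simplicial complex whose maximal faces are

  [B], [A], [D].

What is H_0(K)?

K has 3 vertices.
rank ∂_0 = 0, rank ∂_1 = 0 ⇒ b_0 = 3 − 0 − 0 = 3. So H_0 = Z^3.

H_0 = Z^3.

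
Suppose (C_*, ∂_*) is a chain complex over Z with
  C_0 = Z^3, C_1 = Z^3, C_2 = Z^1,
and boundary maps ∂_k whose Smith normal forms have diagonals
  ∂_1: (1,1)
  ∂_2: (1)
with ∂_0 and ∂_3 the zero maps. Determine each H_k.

H_0: b_0 = 3 − 0 − 2 = 1; torsion from ∂_1 factors > 1: none. So H_0 ≅ Z.
H_1: b_1 = 3 − 2 − 1 = 0; torsion from ∂_2 factors > 1: none. So H_1 ≅ 0.
H_2: b_2 = 1 − 1 − 0 = 0; torsion from ∂_3 factors > 1: none. So H_2 ≅ 0.

H_0 ≅ Z,  H_1 = 0,  H_2 = 0.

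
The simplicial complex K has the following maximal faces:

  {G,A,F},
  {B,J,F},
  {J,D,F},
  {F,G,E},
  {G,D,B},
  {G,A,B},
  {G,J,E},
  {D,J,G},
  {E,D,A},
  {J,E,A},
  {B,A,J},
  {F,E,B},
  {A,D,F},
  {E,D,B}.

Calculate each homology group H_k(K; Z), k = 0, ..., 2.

H_0 = Z,  H_1 = Z^2,  H_2 = Z.

We work with the vertex ordering A < B < D < E < F < G < J. The simplices of K, each written with vertices in increasing order, are:

  0-simplices (7): A, B, D, E, F, G, J
  1-simplices (21): AB, AD, AE, AF, AG, AJ, BD, BE, BF, BG, BJ, DE, DF, DG, DJ, EF, EG, EJ, FG, FJ, GJ
  2-simplices (14): ABG, ABJ, ADE, ADF, AEJ, AFG, BDE, BDG, BEF, BFJ, DFJ, DGJ, EFG, EGJ

giving chain groups C_0 ≅ Z^7, C_1 ≅ Z^21, C_2 ≅ Z^14.

∂_1: C_1 → C_0 sends each edge [p,q] (with p < q) to q − p. For instance
  ∂BD = D − B.
As a 7×21 matrix over Z this has rank 6, with invariant factors (1,1,1,1,1,1).

∂_2: C_2 → C_1 maps a triangle to the signed sum of its edges. For instance
  ∂ABJ = BJ − AJ + AB,
  ∂EGJ = GJ − EJ + EG.
This gives a 21×14 integer matrix of rank 13; reducing to Smith normal form yields diagonal entries (1,1,1,1,1,1,1,1,1,1,1,1,1).

Now H_k = ker ∂_k / im ∂_{k+1}, so:

  H_0: rank C_0 − rank ∂_1 = 7 − 6 = 1, and the invariant factors of ∂_1 are all 1, so H_0 ≅ Z.
  H_1: rank ker ∂_1 − rank ∂_2 = (21 − 6) − 13 = 2, and the invariant factors of ∂_2 are all 1, so H_1 ≅ Z^2.
  H_2: rank ker ∂_2 − rank ∂_3 = (14 − 13) − 0 = 1, and there is no ∂_3, so H_2 ≅ Z.

(K is a triangulation of the torus T^2.)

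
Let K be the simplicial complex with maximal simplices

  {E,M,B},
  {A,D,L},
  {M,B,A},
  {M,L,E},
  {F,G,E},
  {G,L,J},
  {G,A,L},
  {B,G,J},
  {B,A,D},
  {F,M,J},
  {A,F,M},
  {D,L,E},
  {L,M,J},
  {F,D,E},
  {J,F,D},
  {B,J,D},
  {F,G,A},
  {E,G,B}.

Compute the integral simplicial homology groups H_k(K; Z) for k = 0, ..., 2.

H_0 ≅ Z,  H_1 ≅ Z^2,  H_2 ≅ Z.

Order the vertices as A < B < D < E < F < G < J < L < M. Listing each simplex with vertices in this order, K has dimension 2 with simplices:

  0-simplices (9): A, B, D, E, F, G, J, L, M
  1-simplices (27): AB, AD, AF, AG, AL, AM, BD, BE, BG, BJ, BM, DE, DF, DJ, DL, EF, EG, EL, EM, FG, FJ, FM, GJ, GL, JL, JM, LM
  2-simplices (18): ABD, ABM, ADL, AFG, AFM, AGL, BDJ, BEG, BEM, BGJ, DEF, DEL, DFJ, EFG, ELM, FJM, GJL, JLM

Hence C_0 ≅ Z^9, C_1 ≅ Z^27, C_2 ≅ Z^18.

Boundary ∂_1: C_1 → C_0 sends each edge [p,q] (with p < q) to q − p. For instance
  ∂EL = L − E.
As a 9×27 matrix over Z this has rank 8, with invariant factors (1,1,1,1,1,1,1,1).

The boundary map ∂_2: C_2 → C_1 maps a triangle to the signed sum of its edges. For instance
  ∂BEG = EG − BG + BE,
  ∂DEF = EF − DF + DE.
As a 27×18 matrix over Z this has rank 17, with invariant factors (1,1,1,1,1,1,1,1,1,1,1,1,1,1,1,1,1).

From H_k ≅ ker(∂_k) / im(∂_{k+1}) we obtain:

  H_0: rank C_0 − rank ∂_1 = 9 − 8 = 1, and the invariant factors of ∂_1 are all 1, so H_0 ≅ Z.
  H_1: rank ker ∂_1 − rank ∂_2 = (27 − 8) − 17 = 2, and the invariant factors of ∂_2 are all 1, so H_1 ≅ Z^2.
  H_2: rank ker ∂_2 − rank ∂_3 = (18 − 17) − 0 = 1, and there is no ∂_3, so H_2 ≅ Z.

(K is a triangulation of the torus T^2.)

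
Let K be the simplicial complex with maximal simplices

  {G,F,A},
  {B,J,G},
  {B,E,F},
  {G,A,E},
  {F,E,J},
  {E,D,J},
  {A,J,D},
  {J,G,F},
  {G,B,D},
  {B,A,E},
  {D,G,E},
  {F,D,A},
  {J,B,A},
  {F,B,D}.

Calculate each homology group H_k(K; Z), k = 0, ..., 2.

Take the total order A < B < D < E < F < G < J on the vertex set. Then K (dimension 2) consists of the simplices:

  0-simplices (7): A, B, D, E, F, G, J
  1-simplices (21): AB, AD, AE, AF, AG, AJ, BD, BE, BF, BG, BJ, DE, DF, DG, DJ, EF, EG, EJ, FG, FJ, GJ
  2-simplices (14): ABE, ABJ, ADF, ADJ, AEG, AFG, BDF, BDG, BEF, BGJ, DEG, DEJ, EFJ, FGJ

Hence C_0 ≅ Z^7, C_1 ≅ Z^21, C_2 ≅ Z^14.

∂_1: C_1 → C_0 sends each edge [p,q] (with p < q) to q − p. For instance
  ∂DF = F − D.
As a 7×21 matrix over Z this has rank 6, with invariant factors (1,1,1,1,1,1).

Boundary ∂_2: C_2 → C_1 sends each 2-simplex [p,q,r] to [q,r] − [p,r] + [p,q]. For instance
  ∂ABJ = BJ − AJ + AB,
  ∂DEJ = EJ − DJ + DE.
This gives a 21×14 integer matrix of rank 13; reducing to Smith normal form yields diagonal entries (1,1,1,1,1,1,1,1,1,1,1,1,1).

Reading off H_k = ker ∂_k / im ∂_{k+1}:

  H_0: rank C_0 − rank ∂_1 = 7 − 6 = 1, and the invariant factors of ∂_1 are all 1, so H_0 ≅ Z.
  H_1: rank ker ∂_1 − rank ∂_2 = (21 − 6) − 13 = 2, and the invariant factors of ∂_2 are all 1, so H_1 ≅ Z^2.
  H_2: rank ker ∂_2 − rank ∂_3 = (14 − 13) − 0 = 1, and there is no ∂_3, so H_2 ≅ Z.

As a check, the Euler characteristic is 7 − 21 + 14 = 0, which agrees with 1 − 2 + 1 = 0.

H_0 = Z,  H_1 = Z^2,  H_2 = Z.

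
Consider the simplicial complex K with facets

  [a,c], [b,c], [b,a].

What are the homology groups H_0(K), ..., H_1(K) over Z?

H_0 ≅ Z,  H_1 ≅ Z.

We work with the vertex ordering a < b < c. The simplices of K, each written with vertices in increasing order, are:

  0-simplices (3): a, b, c
  1-simplices (3): ab, ac, bc

Hence C_0 ≅ Z^3, C_1 ≅ Z^3.

Boundary ∂_1: C_1 → C_0 sends each edge [p,q] (with p < q) to q − p.
The resulting 3×3 matrix has rank 2, and its Smith normal form has invariant factors (1,1).

From H_k ≅ ker(∂_k) / im(∂_{k+1}) we obtain:

  H_0: rank C_0 − rank ∂_1 = 3 − 2 = 1, and the invariant factors of ∂_1 are all 1, so H_0 = Z.
  H_1: rank ker ∂_1 − rank ∂_2 = (3 − 2) − 0 = 1, and there is no ∂_2, so H_1 = Z.

As a check, the Euler characteristic is 3 − 3 = 0, which agrees with 1 − 1 = 0.
(K is a triangulation of the circle S^1.)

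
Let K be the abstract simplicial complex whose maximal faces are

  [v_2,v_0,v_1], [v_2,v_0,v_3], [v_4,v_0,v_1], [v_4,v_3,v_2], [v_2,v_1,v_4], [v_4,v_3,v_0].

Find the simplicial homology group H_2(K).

H_2 = Z.

Order the vertices as v_0 < v_1 < v_2 < v_3 < v_4. Listing each simplex with vertices in this order, K has dimension 2 with simplices:

  0-simplices (5): [v_0], [v_1], [v_2], [v_3], [v_4]
  1-simplices (9): [v_0,v_1], [v_0,v_2], [v_0,v_3], [v_0,v_4], [v_1,v_2], [v_1,v_4], [v_2,v_3], [v_2,v_4], [v_3,v_4]
  2-simplices (6): [v_0,v_1,v_2], [v_0,v_1,v_4], [v_0,v_2,v_3], [v_0,v_3,v_4], [v_1,v_2,v_4], [v_2,v_3,v_4]

so the chain groups are C_0 ≅ Z^5, C_1 ≅ Z^9, C_2 ≅ Z^6.

Boundary ∂_1: C_1 → C_0 is given by ∂[p,q] = [q] − [p].
This gives a 5×9 integer matrix of rank 4; reducing to Smith normal form yields diagonal entries (1,1,1,1).

The boundary map ∂_2: C_2 → C_1 sends each 2-simplex [p,q,r] to [q,r] − [p,r] + [p,q]. For instance
  ∂[v_0,v_1,v_2] = [v_1,v_2] − [v_0,v_2] + [v_0,v_1],
  ∂[v_0,v_2,v_3] = [v_2,v_3] − [v_0,v_3] + [v_0,v_2].
The resulting 9×6 matrix has rank 5, and its Smith normal form has invariant factors (1,1,1,1,1).

Computing H_k = (kernel of ∂_k) / (image of ∂_{k+1}):

  H_2: rank ker ∂_2 − rank ∂_3 = (6 − 5) − 0 = 1, and there is no ∂_3, so H_2 = Z.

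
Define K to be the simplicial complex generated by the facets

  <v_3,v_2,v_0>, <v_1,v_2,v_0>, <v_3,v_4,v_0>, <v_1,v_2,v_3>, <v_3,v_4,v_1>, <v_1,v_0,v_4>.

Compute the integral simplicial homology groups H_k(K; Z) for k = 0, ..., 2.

We work with the vertex ordering v_0 < v_1 < v_2 < v_3 < v_4. The simplices of K, each written with vertices in increasing order, are:

  0-simplices (5): [v_0], [v_1], [v_2], [v_3], [v_4]
  1-simplices (9): [v_0,v_1], [v_0,v_2], [v_0,v_3], [v_0,v_4], [v_1,v_2], [v_1,v_3], [v_1,v_4], [v_2,v_3], [v_3,v_4]
  2-simplices (6): [v_0,v_1,v_2], [v_0,v_1,v_4], [v_0,v_2,v_3], [v_0,v_3,v_4], [v_1,v_2,v_3], [v_1,v_3,v_4]

Hence C_0 ≅ Z^5, C_1 ≅ Z^9, C_2 ≅ Z^6.

∂_1: C_1 → C_0 is given by ∂[p,q] = [q] − [p]. For instance
  ∂[v_0,v_2] = [v_2] − [v_0].
The 5×9 boundary matrix has rank 4 and Smith normal form diag(1,1,1,1).

The boundary map ∂_2: C_2 → C_1 sends each 2-simplex [p,q,r] to [q,r] − [p,r] + [p,q]. For instance
  ∂[v_0,v_1,v_4] = [v_1,v_4] − [v_0,v_4] + [v_0,v_1],
  ∂[v_1,v_2,v_3] = [v_2,v_3] − [v_1,v_3] + [v_1,v_2].
The 9×6 boundary matrix has rank 5 and Smith normal form diag(1,1,1,1,1).

Reading off H_k = ker ∂_k / im ∂_{k+1}:

  H_0: rank C_0 − rank ∂_1 = 5 − 4 = 1, and the invariant factors of ∂_1 are all 1, so H_0 ≅ Z.
  H_1: rank ker ∂_1 − rank ∂_2 = (9 − 4) − 5 = 0, and the invariant factors of ∂_2 are all 1, so H_1 ≅ 0.
  H_2: rank ker ∂_2 − rank ∂_3 = (6 − 5) − 0 = 1, and there is no ∂_3, so H_2 ≅ Z.

H_0 ≅ Z,  H_1 = 0,  H_2 ≅ Z.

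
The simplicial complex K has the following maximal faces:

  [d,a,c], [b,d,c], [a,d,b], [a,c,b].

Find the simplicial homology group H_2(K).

Order the vertices as a < b < c < d. Listing each simplex with vertices in this order, K has dimension 2 with simplices:

  0-simplices (4): a, b, c, d
  1-simplices (6): ab, ac, ad, bc, bd, cd
  2-simplices (4): abc, abd, acd, bcd

giving chain groups C_0 ≅ Z^4, C_1 ≅ Z^6, C_2 ≅ Z^4.

∂_1: C_1 → C_0 maps an edge to its endpoints' difference, ∂[p,q] = q − p. For instance
  ∂bd = d − b.
The 4×6 boundary matrix has rank 3 and Smith normal form diag(1,1,1).

The boundary map ∂_2: C_2 → C_1 sends each 2-simplex [p,q,r] to [q,r] − [p,r] + [p,q]. For instance
  ∂acd = cd − ad + ac,
  ∂abc = bc − ac + ab.
This gives a 6×4 integer matrix of rank 3; reducing to Smith normal form yields diagonal entries (1,1,1).

From H_k ≅ ker(∂_k) / im(∂_{k+1}) we obtain:

  H_2: rank ker ∂_2 − rank ∂_3 = (4 − 3) − 0 = 1, and there is no ∂_3, so H_2 ≅ Z.

(K is a triangulation of the 2-sphere S^2.)

H_2 = Z.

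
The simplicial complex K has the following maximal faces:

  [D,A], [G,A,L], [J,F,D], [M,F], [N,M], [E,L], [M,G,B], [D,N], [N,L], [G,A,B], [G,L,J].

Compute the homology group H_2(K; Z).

K has 10 vertices, 18 edges, 5 triangles.
rank ∂_2 = 5, rank ∂_3 = 0 ⇒ b_2 = 5 − 5 − 0 = 0. So H_2 = 0.

H_2 ≅ 0.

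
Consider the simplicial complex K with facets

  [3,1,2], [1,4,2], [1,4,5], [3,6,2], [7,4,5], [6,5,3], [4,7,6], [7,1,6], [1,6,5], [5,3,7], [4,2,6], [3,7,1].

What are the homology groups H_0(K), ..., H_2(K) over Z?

H_0 = Z,  H_1 = Z/2,  H_2 = 0.

Fix the vertex order 1 < 2 < 3 < 4 < 5 < 6 < 7 and write every simplex with vertices in increasing order. Then dim K = 2 and the simplices of K are:

  0-simplices (7): [1], [2], [3], [4], [5], [6], [7]
  1-simplices (18): [1,2], [1,3], [1,4], [1,5], [1,6], [1,7], [2,3], [2,4], [2,6], [3,5], [3,6], [3,7], [4,5], [4,6], [4,7], [5,6], [5,7], [6,7]
  2-simplices (12): [1,2,3], [1,2,4], [1,3,7], [1,4,5], [1,5,6], [1,6,7], [2,3,6], [2,4,6], [3,5,6], [3,5,7], [4,5,7], [4,6,7]

Hence C_0 ≅ Z^7, C_1 ≅ Z^18, C_2 ≅ Z^12.

Boundary ∂_1: C_1 → C_0 is given by ∂[p,q] = [q] − [p]. For instance
  ∂[3,7] = [7] − [3].
The 7×18 boundary matrix has rank 6 and Smith normal form diag(1,1,1,1,1,1).

∂_2: C_2 → C_1 acts by ∂[p,q,r] = [q,r] − [p,r] + [p,q]. For instance
  ∂[3,5,6] = [5,6] − [3,6] + [3,5],
  ∂[1,6,7] = [6,7] − [1,7] + [1,6].
The resulting 18×12 matrix has rank 12, and its Smith normal form has invariant factors (1,1,1,1,1,1,1,1,1,1,1,2).

From H_k ≅ ker(∂_k) / im(∂_{k+1}) we obtain:

  H_0: rank C_0 − rank ∂_1 = 7 − 6 = 1, and the invariant factors of ∂_1 are all 1, so H_0 ≅ Z.
  H_1: rank ker ∂_1 − rank ∂_2 = (18 − 6) − 12 = 0, and ∂_2 has invariant factor 2 > 1, so H_1 ≅ Z/2.
  H_2: rank ker ∂_2 − rank ∂_3 = (12 − 12) − 0 = 0, and there is no ∂_3, so H_2 ≅ 0.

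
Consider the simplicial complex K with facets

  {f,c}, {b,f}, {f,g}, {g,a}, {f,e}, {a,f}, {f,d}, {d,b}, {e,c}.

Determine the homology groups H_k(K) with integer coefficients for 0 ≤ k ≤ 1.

Take the total order a < b < c < d < e < f < g on the vertex set. Then K (dimension 1) consists of the simplices:

  0-simplices (7): a, b, c, d, e, f, g
  1-simplices (9): af, ag, bd, bf, ce, cf, df, ef, fg

giving chain groups C_0 ≅ Z^7, C_1 ≅ Z^9.

∂_1: C_1 → C_0 is given by ∂[p,q] = [q] − [p]. For instance
  ∂df = f − d.
The resulting 7×9 matrix has rank 6, and its Smith normal form has invariant factors (1,1,1,1,1,1).

From H_k ≅ ker(∂_k) / im(∂_{k+1}) we obtain:

  H_0: rank C_0 − rank ∂_1 = 7 − 6 = 1, and the invariant factors of ∂_1 are all 1, so H_0 ≅ Z.
  H_1: rank ker ∂_1 − rank ∂_2 = (9 − 6) − 0 = 3, and there is no ∂_2, so H_1 ≅ Z^3.

As a check, the Euler characteristic is 7 − 9 = -2, which agrees with 1 − 3 = -2.
(K is a triangulation of a wedge of 3 circles.)

H_0 ≅ Z,  H_1 ≅ Z^3.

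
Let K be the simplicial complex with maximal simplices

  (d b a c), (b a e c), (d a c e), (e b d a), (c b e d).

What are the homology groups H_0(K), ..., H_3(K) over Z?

H_0 ≅ Z,  H_1 = 0,  H_2 = 0,  H_3 ≅ Z.

K has 5 vertices, 10 edges, 10 triangles, 5 3-simplices.
rank ∂_0 = 0, rank ∂_1 = 4 ⇒ b_0 = 5 − 0 − 4 = 1; all invariant factors of ∂_1 are 1 so no torsion. So H_0 ≅ Z.
rank ∂_1 = 4, rank ∂_2 = 6 ⇒ b_1 = 10 − 4 − 6 = 0; all invariant factors of ∂_2 are 1 so no torsion. So H_1 ≅ 0.
rank ∂_2 = 6, rank ∂_3 = 4 ⇒ b_2 = 10 − 6 − 4 = 0; all invariant factors of ∂_3 are 1 so no torsion. So H_2 ≅ 0.
rank ∂_3 = 4, rank ∂_4 = 0 ⇒ b_3 = 5 − 4 − 0 = 1. So H_3 ≅ Z.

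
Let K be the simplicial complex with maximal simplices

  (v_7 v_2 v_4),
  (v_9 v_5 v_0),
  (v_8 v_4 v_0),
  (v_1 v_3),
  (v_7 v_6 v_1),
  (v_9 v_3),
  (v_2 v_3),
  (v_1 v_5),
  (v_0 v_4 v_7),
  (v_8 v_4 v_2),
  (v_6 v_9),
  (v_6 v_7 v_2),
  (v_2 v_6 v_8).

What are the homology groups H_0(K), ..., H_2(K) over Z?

H_0 = Z,  H_1 = Z^4,  H_2 = 0.

Take the total order v_0 < v_1 < v_2 < v_3 < v_4 < v_5 < v_6 < v_7 < v_8 < v_9 on the vertex set. Then K (dimension 2) consists of the simplices:

  0-simplices (10): [v_0], [v_1], [v_2], [v_3], [v_4], [v_5], [v_6], [v_7], [v_8], [v_9]
  1-simplices (21): (21 of them)
  2-simplices (8): [v_0,v_4,v_7], [v_0,v_4,v_8], [v_0,v_5,v_9], [v_1,v_6,v_7], [v_2,v_4,v_7], [v_2,v_4,v_8], [v_2,v_6,v_7], [v_2,v_6,v_8]

giving chain groups C_0 ≅ Z^10, C_1 ≅ Z^21, C_2 ≅ Z^8.

∂_1: C_1 → C_0 sends each edge [p,q] (with p < q) to q − p.
The 10×21 boundary matrix has rank 9 and Smith normal form diag(1,1,1,1,1,1,1,1,1).

∂_2: C_2 → C_1 acts by ∂[p,q,r] = [q,r] − [p,r] + [p,q]. For instance
  ∂[v_2,v_4,v_7] = [v_4,v_7] − [v_2,v_7] + [v_2,v_4],
  ∂[v_0,v_5,v_9] = [v_5,v_9] − [v_0,v_9] + [v_0,v_5].
This gives a 21×8 integer matrix of rank 8; reducing to Smith normal form yields diagonal entries (1,1,1,1,1,1,1,1).

From H_k ≅ ker(∂_k) / im(∂_{k+1}) we obtain:

  H_0: rank C_0 − rank ∂_1 = 10 − 9 = 1, and the invariant factors of ∂_1 are all 1, so H_0 = Z.
  H_1: rank ker ∂_1 − rank ∂_2 = (21 − 9) − 8 = 4, and the invariant factors of ∂_2 are all 1, so H_1 = Z^4.
  H_2: rank ker ∂_2 − rank ∂_3 = (8 − 8) − 0 = 0, and there is no ∂_3, so H_2 = 0.

As a check, the Euler characteristic is 10 − 21 + 8 = -3, which agrees with 1 − 4 + 0 = -3.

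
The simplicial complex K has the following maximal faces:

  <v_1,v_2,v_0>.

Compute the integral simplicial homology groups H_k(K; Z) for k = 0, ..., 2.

Order the vertices as v_0 < v_1 < v_2. Listing each simplex with vertices in this order, K has dimension 2 with simplices:

  0-simplices (3): [v_0], [v_1], [v_2]
  1-simplices (3): [v_0,v_1], [v_0,v_2], [v_1,v_2]
  2-simplices (1): [v_0,v_1,v_2]

giving chain groups C_0 ≅ Z^3, C_1 ≅ Z^3, C_2 ≅ Z^1.

The boundary map ∂_1: C_1 → C_0 sends each edge [p,q] (with p < q) to q − p. For instance
  ∂[v_0,v_1] = [v_1] − [v_0].
The resulting 3×3 matrix has rank 2, and its Smith normal form has invariant factors (1,1).

Boundary ∂_2: C_2 → C_1 maps a triangle to the signed sum of its edges. For instance
  ∂[v_0,v_1,v_2] = [v_1,v_2] − [v_0,v_2] + [v_0,v_1].
As a 3×1 matrix over Z this has rank 1, with invariant factors (1).

Now H_k = ker ∂_k / im ∂_{k+1}, so:

  H_0: rank C_0 − rank ∂_1 = 3 − 2 = 1, and the invariant factors of ∂_1 are all 1, so H_0 = Z.
  H_1: rank ker ∂_1 − rank ∂_2 = (3 − 2) − 1 = 0, and the invariant factors of ∂_2 are all 1, so H_1 = 0.
  H_2: rank ker ∂_2 − rank ∂_3 = (1 − 1) − 0 = 0, and there is no ∂_3, so H_2 = 0.

As a check, the Euler characteristic is 3 − 3 + 1 = 1, which agrees with 1 − 0 + 0 = 1.

H_0 ≅ Z,  H_1 = 0,  H_2 = 0.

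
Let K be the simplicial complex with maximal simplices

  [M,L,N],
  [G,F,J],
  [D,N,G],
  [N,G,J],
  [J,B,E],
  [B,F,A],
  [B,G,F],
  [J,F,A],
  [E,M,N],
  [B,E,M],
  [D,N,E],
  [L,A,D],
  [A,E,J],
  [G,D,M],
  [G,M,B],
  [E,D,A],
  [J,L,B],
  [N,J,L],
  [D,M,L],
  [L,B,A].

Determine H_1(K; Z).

H_1 ≅ Z ⊕ Z/2.

Order the vertices as A < B < D < E < F < G < J < L < M < N. Listing each simplex with vertices in this order, K has dimension 2 with simplices:

  0-simplices (10): A, B, D, E, F, G, J, L, M, N
  1-simplices (30): AB, AD, AE, AF, AJ, AL, BE, BF, BG, BJ, BL, BM, DE, DG, DL, DM, DN, EJ, EM, EN, FG, FJ, GJ, GM, GN, JL, JN, LM, LN, MN
  2-simplices (20): ABF, ABL, ADE, ADL, AEJ, AFJ, BEJ, BEM, BFG, BGM, BJL, DEN, DGM, DGN, DLM, EMN, FGJ, GJN, JLN, LMN

Hence C_0 ≅ Z^10, C_1 ≅ Z^30, C_2 ≅ Z^20.

The boundary map ∂_1: C_1 → C_0 maps an edge to its endpoints' difference, ∂[p,q] = q − p.
The 10×30 boundary matrix has rank 9 and Smith normal form diag(1,1,1,1,1,1,1,1,1).

∂_2: C_2 → C_1 sends each 2-simplex [p,q,r] to [q,r] − [p,r] + [p,q]. For instance
  ∂EMN = MN − EN + EM,
  ∂BEJ = EJ − BJ + BE.
The 30×20 boundary matrix has rank 20 and Smith normal form diag(1,1,1,1,1,1,1,1,1,1,1,1,1,1,1,1,1,1,1,2).

From H_k ≅ ker(∂_k) / im(∂_{k+1}) we obtain:

  H_1: rank ker ∂_1 − rank ∂_2 = (30 − 9) − 20 = 1, and ∂_2 has invariant factor 2 > 1, so H_1 ≅ Z ⊕ Z/2.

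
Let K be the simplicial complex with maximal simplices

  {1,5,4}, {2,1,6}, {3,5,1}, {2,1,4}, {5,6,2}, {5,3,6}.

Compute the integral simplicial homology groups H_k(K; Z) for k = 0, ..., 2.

Take the total order 1 < 2 < 3 < 4 < 5 < 6 on the vertex set. Then K (dimension 2) consists of the simplices:

  0-simplices (6): [1], [2], [3], [4], [5], [6]
  1-simplices (12): [1,2], [1,3], [1,4], [1,5], [1,6], [2,4], [2,5], [2,6], [3,5], [3,6], [4,5], [5,6]
  2-simplices (6): [1,2,4], [1,2,6], [1,3,5], [1,4,5], [2,5,6], [3,5,6]

Hence C_0 ≅ Z^6, C_1 ≅ Z^12, C_2 ≅ Z^6.

Boundary ∂_1: C_1 → C_0 is given by ∂[p,q] = [q] − [p]. For instance
  ∂[1,5] = [5] − [1].
The 6×12 boundary matrix has rank 5 and Smith normal form diag(1,1,1,1,1).

Boundary ∂_2: C_2 → C_1 maps a triangle to the signed sum of its edges. For instance
  ∂[1,4,5] = [4,5] − [1,5] + [1,4],
  ∂[3,5,6] = [5,6] − [3,6] + [3,5].
This gives a 12×6 integer matrix of rank 6; reducing to Smith normal form yields diagonal entries (1,1,1,1,1,1).

Now H_k = ker ∂_k / im ∂_{k+1}, so:

  H_0: rank C_0 − rank ∂_1 = 6 − 5 = 1, and the invariant factors of ∂_1 are all 1, so H_0 ≅ Z.
  H_1: rank ker ∂_1 − rank ∂_2 = (12 − 5) − 6 = 1, and the invariant factors of ∂_2 are all 1, so H_1 ≅ Z.
  H_2: rank ker ∂_2 − rank ∂_3 = (6 − 6) − 0 = 0, and there is no ∂_3, so H_2 ≅ 0.

(K is a triangulation of the cylinder S^1 x I.)

H_0 = Z,  H_1 = Z,  H_2 = 0.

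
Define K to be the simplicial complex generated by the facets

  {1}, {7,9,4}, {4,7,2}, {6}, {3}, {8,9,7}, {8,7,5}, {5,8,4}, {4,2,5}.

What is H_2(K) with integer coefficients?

H_2 = 0.

Fix the vertex order 1 < 2 < 3 < 4 < 5 < 6 < 7 < 8 < 9 and write every simplex with vertices in increasing order. Then dim K = 2 and the simplices of K are:

  0-simplices (9): [1], [2], [3], [4], [5], [6], [7], [8], [9]
  1-simplices (12): [2,4], [2,5], [2,7], [4,5], [4,7], [4,8], [4,9], [5,7], [5,8], [7,8], [7,9], [8,9]
  2-simplices (6): [2,4,5], [2,4,7], [4,5,8], [4,7,9], [5,7,8], [7,8,9]

so the chain groups are C_0 ≅ Z^9, C_1 ≅ Z^12, C_2 ≅ Z^6.

∂_1: C_1 → C_0 is given by ∂[p,q] = [q] − [p]. For instance
  ∂[2,5] = [5] − [2].
The resulting 9×12 matrix has rank 5, and its Smith normal form has invariant factors (1,1,1,1,1).

The boundary map ∂_2: C_2 → C_1 acts by ∂[p,q,r] = [q,r] − [p,r] + [p,q]. For instance
  ∂[5,7,8] = [7,8] − [5,8] + [5,7],
  ∂[2,4,5] = [4,5] − [2,5] + [2,4].
The 12×6 boundary matrix has rank 6 and Smith normal form diag(1,1,1,1,1,1).

From H_k ≅ ker(∂_k) / im(∂_{k+1}) we obtain:

  H_2: rank ker ∂_2 − rank ∂_3 = (6 − 6) − 0 = 0, and there is no ∂_3, so H_2 = 0.

(K is a triangulation of the disjoint union of a set of 3 points and the cylinder S^1 x I.)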